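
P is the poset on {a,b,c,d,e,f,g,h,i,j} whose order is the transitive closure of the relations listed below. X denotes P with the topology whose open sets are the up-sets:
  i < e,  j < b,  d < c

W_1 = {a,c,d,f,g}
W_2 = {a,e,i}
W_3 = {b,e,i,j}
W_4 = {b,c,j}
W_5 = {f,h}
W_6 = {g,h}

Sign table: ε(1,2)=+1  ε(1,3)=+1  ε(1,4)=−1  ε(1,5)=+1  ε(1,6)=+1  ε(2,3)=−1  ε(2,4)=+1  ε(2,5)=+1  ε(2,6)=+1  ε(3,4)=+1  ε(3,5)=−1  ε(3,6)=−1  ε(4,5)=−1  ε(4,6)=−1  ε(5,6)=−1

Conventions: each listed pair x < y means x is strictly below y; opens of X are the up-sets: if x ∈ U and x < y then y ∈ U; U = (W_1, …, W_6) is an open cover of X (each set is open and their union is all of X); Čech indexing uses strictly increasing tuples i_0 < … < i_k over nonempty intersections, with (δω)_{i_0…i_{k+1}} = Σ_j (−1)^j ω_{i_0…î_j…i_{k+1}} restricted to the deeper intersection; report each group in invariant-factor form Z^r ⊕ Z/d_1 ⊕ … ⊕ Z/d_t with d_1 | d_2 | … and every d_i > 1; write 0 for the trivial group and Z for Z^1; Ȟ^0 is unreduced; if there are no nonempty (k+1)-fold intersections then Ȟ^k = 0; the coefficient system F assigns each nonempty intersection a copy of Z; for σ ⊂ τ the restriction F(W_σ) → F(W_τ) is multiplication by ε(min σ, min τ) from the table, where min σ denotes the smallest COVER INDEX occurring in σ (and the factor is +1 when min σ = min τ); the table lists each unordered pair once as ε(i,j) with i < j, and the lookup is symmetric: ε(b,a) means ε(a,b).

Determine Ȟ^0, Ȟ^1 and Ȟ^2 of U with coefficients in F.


Ȟ^0(U;F) ≅ 0,  Ȟ^1(U;F) ≅ Z ⊕ Z/2,  Ȟ^2(U;F) ≅ 0

nerve of the cover:
  W12={a} W14={c} W15={f} W16={g} W23={e,i} W34={b,j} W56={h}
C dims 6,7; δ0: rk 6, SNF 1^5·2
Ȟ^0 = (6 − 6) − 0 = 0, so Ȟ^0 ≅ 0
Ȟ^1 = (7 − 0) − 6 = 1 plus torsion [2], so Ȟ^1 ≅ Z ⊕ Z/2
Ȟ^2 = (0 − 0) − 0 = 0, so Ȟ^2 ≅ 0


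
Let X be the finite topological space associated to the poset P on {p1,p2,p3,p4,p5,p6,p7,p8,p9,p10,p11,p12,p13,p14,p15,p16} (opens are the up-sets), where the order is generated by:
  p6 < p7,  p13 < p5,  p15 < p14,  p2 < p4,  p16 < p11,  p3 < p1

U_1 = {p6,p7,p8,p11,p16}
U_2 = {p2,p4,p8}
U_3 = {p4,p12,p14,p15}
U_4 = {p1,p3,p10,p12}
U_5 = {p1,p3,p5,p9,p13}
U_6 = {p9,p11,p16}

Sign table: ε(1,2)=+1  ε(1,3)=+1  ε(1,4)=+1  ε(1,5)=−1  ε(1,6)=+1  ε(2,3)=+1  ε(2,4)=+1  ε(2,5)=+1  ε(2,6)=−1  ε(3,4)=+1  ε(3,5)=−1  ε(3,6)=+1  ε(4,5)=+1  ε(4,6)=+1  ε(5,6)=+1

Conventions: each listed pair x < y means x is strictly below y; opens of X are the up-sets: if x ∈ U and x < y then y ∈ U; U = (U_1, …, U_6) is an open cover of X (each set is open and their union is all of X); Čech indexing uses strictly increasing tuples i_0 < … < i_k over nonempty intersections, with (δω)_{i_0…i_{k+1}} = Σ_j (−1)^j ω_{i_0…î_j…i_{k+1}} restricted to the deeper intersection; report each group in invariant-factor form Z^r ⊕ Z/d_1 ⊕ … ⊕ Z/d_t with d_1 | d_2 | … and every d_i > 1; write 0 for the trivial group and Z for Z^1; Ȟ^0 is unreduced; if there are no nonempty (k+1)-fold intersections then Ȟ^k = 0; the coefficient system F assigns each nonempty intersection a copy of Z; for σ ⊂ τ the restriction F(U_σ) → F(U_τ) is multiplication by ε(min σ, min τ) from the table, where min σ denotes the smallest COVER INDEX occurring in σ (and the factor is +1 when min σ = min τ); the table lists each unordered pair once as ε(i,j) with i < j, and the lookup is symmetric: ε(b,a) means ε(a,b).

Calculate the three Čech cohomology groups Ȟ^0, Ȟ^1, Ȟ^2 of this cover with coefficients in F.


Ȟ^0 ≅ Z; Ȟ^1 ≅ Z; Ȟ^2 ≅ 0

nonempty intersections:
  U12={p8} U16={p11,p16} U23={p4} U34={p12} U45={p1,p3} U56={p9}
C dims 6,6; δ0: rk 5, SNF 1^5
Ȟ^0: (6−5)−0=1 ⇒ Z
Ȟ^1: (6−0)−5=1 ⇒ Z
Ȟ^2: (0−0)−0=0 ⇒ 0


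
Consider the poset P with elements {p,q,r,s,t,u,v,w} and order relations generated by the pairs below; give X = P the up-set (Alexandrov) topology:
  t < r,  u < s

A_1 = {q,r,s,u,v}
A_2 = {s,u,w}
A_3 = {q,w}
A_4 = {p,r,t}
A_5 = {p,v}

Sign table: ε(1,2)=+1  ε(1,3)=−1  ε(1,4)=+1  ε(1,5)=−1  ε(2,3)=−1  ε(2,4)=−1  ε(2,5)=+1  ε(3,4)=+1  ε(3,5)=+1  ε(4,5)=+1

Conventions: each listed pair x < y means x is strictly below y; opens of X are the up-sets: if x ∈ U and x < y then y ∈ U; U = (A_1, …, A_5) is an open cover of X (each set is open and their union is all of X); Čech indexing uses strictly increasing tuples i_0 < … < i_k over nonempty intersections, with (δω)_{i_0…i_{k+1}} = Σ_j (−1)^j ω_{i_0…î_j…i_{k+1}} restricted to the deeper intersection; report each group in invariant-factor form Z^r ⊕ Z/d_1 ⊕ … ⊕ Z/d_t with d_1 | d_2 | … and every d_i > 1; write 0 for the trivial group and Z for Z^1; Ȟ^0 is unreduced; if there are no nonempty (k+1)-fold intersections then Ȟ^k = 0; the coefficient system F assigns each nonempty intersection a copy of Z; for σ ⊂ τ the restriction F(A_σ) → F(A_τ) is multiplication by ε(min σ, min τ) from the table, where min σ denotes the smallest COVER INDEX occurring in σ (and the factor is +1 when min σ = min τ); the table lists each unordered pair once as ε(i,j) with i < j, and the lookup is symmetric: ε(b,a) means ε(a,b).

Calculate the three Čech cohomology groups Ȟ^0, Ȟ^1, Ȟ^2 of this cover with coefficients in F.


nonempty overlaps:
  A12={s,u} A13={q} A14={r} A15={v} A23={w} A45={p}
C dims 5,6; δ0: rk 5, SNF 1^4·2
degree 0: 5−5−0 = 0 → Ȟ^0 ≅ 0
degree 1: 6−0−5 = 1 plus torsion [2] → Ȟ^1 ≅ Z ⊕ Z/2
degree 2: 0−0−0 = 0 → Ȟ^2 ≅ 0

Ȟ^0 ≅ 0,  Ȟ^1 ≅ Z ⊕ Z/2,  Ȟ^2 ≅ 0


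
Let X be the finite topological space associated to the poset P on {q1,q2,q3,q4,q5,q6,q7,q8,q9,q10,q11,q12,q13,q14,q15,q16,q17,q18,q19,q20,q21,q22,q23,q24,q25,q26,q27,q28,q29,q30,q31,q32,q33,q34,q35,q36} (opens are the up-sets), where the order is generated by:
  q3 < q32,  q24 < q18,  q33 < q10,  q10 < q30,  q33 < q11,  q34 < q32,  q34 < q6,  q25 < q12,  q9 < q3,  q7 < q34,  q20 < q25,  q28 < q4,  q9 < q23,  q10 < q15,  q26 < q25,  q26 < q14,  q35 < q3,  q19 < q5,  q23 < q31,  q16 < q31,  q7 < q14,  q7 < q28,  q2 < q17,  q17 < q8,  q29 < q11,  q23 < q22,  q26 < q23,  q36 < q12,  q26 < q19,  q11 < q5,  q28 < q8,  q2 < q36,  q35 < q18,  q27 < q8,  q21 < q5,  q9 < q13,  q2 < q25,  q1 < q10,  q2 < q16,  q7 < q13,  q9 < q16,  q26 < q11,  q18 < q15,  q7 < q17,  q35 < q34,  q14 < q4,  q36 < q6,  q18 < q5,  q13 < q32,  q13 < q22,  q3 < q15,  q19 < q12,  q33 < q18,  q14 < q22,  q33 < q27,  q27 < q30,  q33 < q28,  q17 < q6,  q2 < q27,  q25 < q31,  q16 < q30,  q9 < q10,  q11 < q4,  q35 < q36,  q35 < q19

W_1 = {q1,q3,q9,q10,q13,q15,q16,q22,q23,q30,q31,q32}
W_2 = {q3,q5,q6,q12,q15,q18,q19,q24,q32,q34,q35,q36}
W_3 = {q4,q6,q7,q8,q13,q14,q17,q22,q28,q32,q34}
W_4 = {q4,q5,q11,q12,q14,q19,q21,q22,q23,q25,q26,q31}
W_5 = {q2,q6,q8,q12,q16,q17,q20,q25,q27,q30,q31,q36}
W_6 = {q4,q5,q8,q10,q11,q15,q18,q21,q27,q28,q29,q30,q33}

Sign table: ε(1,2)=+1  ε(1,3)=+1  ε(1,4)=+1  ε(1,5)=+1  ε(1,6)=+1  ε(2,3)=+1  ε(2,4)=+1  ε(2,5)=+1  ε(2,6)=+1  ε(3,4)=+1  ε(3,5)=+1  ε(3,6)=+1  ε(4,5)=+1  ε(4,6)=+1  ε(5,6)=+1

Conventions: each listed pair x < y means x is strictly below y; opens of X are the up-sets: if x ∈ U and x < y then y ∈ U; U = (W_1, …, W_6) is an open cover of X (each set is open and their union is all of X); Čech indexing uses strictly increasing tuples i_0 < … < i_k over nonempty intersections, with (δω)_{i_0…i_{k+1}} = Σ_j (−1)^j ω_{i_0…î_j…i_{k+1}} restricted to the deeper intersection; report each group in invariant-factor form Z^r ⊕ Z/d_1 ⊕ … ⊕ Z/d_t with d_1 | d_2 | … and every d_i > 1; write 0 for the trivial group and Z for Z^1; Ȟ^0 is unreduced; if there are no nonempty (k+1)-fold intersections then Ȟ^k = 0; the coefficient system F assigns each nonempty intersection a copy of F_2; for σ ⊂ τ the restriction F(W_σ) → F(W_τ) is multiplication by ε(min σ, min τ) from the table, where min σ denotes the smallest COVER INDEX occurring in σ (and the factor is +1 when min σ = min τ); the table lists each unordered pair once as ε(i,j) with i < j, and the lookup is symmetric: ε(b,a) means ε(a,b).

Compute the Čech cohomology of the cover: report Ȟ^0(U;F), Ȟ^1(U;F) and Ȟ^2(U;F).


Ȟ^0 ≅ Z/2; Ȟ^1 ≅ Z/2; Ȟ^2 ≅ Z/2

intersection data:
  W12={q3,q15,q32} W13={q13,q22,q32} W14={q22,q23,q31} W15={q16,q30,q31} W16={q10,q15,q30} W23={q6,q32,q34} W24={q5,q12,q19} W25={q6,q12,q36} W26={q5,q15,q18} W34={q4,q14,q22} W35={q6,q8,q17} W36={q4,q8,q28} W45={q12,q25,q31} W46={q4,q5,q11,q21} W56={q8,q27,q30}
  W123={q32} W126={q15} W134={q22} W145={q31} W156={q30} W235={q6} W245={q12} W246={q5} W346={q4} W356={q8}
C dims 6,15,10; δ0: rk_F2 5; δ1: rk_F2 9
Ȟ^0 = (6 − 5) − 0 = 1, so Ȟ^0 ≅ Z/2
Ȟ^1 = (15 − 9) − 5 = 1, so Ȟ^1 ≅ Z/2
Ȟ^2 = (10 − 0) − 9 = 1, so Ȟ^2 ≅ Z/2


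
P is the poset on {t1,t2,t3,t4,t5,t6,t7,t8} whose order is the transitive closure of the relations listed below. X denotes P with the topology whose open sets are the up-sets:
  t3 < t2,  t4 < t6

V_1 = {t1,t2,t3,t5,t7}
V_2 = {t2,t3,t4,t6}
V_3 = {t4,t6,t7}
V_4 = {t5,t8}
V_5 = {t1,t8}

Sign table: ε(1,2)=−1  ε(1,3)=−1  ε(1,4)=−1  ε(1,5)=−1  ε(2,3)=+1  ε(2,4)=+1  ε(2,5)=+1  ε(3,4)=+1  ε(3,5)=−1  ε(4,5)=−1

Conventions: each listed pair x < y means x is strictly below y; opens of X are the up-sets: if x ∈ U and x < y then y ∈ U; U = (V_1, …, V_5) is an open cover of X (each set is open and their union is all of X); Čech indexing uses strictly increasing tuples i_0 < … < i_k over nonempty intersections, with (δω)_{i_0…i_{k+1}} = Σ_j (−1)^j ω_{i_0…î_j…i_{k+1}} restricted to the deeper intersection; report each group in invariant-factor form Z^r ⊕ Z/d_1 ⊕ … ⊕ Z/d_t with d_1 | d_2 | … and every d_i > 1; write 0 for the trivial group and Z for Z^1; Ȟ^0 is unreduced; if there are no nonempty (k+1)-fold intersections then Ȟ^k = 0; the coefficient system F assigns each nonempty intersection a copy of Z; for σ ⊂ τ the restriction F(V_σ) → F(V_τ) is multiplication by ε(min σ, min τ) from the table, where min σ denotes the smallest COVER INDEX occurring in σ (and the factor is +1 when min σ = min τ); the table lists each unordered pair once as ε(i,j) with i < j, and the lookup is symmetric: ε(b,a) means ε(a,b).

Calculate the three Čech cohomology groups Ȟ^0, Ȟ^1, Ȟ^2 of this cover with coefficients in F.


Ȟ^0 ≅ 0; Ȟ^1 ≅ Z ⊕ Z/2; Ȟ^2 ≅ 0

nonempty overlaps:
  V12={t2,t3} V13={t7} V14={t5} V15={t1} V23={t4,t6} V45={t8}
C dims 5,6; δ0: rk 5, SNF 1^4·2
degree 0: 5−5−0 = 0 → Ȟ^0 ≅ 0
degree 1: 6−0−5 = 1 plus torsion [2] → Ȟ^1 ≅ Z ⊕ Z/2
degree 2: 0−0−0 = 0 → Ȟ^2 ≅ 0


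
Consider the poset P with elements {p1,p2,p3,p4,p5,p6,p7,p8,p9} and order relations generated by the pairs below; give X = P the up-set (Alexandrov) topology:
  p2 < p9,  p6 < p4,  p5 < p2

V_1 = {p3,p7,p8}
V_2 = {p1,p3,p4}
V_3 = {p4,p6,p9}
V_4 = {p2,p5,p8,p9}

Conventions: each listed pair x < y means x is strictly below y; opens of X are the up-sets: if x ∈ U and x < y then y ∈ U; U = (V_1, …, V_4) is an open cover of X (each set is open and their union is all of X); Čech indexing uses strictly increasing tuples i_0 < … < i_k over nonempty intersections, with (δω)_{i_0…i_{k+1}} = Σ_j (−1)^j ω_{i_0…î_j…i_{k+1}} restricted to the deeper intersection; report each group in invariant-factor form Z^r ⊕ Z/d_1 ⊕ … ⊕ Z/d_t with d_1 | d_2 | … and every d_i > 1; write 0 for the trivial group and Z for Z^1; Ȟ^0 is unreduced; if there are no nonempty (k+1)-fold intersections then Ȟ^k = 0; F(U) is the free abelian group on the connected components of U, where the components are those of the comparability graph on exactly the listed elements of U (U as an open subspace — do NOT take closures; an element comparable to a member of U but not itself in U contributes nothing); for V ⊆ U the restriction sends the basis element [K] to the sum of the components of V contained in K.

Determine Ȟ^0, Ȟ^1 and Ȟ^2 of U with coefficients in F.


nerve simplices:
  V12={p3} V14={p8} V23={p4} V34={p9}
components per intersection:
  V1: {p3} {p7} {p8}
  V2: {p1} {p3} {p4}
  V3: {p4,p6} {p9}
  V4: {p2,p5,p9} {p8}
  V12: {p3}
  V14: {p8}
  V23: {p4}
  V34: {p9}
C dims 10,4; δ0: rk 4, SNF 1^4
degree 0: 10−4−0 = 6 → Ȟ^0 ≅ Z^6
degree 1: 4−0−4 = 0 → Ȟ^1 ≅ 0
degree 2: 0−0−0 = 0 → Ȟ^2 ≅ 0

Ȟ^0 = Z^6; Ȟ^1 = 0; Ȟ^2 = 0


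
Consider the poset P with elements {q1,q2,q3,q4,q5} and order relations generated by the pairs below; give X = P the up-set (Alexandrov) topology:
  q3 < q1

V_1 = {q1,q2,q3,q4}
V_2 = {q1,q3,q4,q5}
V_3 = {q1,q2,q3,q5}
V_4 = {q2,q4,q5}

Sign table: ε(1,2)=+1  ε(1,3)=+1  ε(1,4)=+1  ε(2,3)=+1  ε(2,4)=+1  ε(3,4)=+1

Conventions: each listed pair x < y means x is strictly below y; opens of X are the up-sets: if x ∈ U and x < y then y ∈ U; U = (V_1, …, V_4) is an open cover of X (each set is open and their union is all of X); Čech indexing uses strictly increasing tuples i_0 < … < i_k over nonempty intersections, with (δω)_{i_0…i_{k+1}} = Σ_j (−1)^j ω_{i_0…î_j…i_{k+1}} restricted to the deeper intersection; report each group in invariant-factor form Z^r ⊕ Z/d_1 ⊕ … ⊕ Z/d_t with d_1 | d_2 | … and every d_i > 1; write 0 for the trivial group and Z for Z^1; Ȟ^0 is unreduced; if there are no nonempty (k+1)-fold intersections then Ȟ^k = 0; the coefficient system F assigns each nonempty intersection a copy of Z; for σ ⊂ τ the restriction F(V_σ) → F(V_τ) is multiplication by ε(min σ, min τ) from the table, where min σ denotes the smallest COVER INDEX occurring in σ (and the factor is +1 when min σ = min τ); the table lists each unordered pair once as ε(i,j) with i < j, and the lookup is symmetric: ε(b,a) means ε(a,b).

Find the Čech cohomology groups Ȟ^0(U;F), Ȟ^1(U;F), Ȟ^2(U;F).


nerve simplices:
  V12={q1,q3,q4} V13={q1,q2,q3} V14={q2,q4} V23={q1,q3,q5} V24={q4,q5} V34={q2,q5}
  V123={q1,q3} V124={q4} V134={q2} V234={q5}
C dims 4,6,4; δ0: rk 3, SNF 1^3; δ1: rk 3, SNF 1^3
degree 0: 4−3−0 = 1 → Ȟ^0 ≅ Z
degree 1: 6−3−3 = 0 → Ȟ^1 ≅ 0
degree 2: 4−0−3 = 1 → Ȟ^2 ≅ Z

Ȟ^0 ≅ Z,  Ȟ^1 ≅ 0,  Ȟ^2 ≅ Z


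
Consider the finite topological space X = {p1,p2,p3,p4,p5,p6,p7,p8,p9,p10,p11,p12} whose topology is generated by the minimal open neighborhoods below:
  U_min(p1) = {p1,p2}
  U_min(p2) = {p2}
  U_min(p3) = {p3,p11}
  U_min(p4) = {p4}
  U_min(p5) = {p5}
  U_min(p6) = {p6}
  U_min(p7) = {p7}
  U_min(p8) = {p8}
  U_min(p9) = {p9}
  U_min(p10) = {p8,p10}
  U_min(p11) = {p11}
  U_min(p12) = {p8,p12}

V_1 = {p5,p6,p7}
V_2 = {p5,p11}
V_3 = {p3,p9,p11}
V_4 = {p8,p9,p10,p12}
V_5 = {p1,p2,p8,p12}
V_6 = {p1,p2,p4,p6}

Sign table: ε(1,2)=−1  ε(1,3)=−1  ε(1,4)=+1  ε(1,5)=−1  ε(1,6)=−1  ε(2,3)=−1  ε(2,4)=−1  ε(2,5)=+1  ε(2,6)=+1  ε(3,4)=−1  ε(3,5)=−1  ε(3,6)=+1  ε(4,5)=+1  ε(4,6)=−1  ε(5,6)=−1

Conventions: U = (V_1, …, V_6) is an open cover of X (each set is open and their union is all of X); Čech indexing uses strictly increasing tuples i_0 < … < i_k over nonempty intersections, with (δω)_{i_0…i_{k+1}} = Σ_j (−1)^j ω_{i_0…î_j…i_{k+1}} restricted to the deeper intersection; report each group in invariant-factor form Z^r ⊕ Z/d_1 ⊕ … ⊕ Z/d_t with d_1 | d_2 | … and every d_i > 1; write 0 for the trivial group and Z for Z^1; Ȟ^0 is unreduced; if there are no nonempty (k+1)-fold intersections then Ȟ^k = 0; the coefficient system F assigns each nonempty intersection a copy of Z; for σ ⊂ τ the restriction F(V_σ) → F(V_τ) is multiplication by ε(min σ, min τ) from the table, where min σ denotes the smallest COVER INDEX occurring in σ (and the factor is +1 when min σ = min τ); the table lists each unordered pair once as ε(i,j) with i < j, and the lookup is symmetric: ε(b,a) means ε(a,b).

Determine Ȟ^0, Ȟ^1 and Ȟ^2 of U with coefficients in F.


Ȟ^0 = 0, Ȟ^1 = Z/2 and Ȟ^2 = 0

nonempty intersections:
  V12={p5} V16={p6} V23={p11} V34={p9} V45={p8,p12} V56={p1,p2}
C dims 6,6; δ0: rk 6, SNF 1^5·2
Ȟ^0: (6−6)−0=0 ⇒ 0
Ȟ^1: (6−0)−6=0 plus torsion [2] ⇒ Z/2
Ȟ^2: (0−0)−0=0 ⇒ 0


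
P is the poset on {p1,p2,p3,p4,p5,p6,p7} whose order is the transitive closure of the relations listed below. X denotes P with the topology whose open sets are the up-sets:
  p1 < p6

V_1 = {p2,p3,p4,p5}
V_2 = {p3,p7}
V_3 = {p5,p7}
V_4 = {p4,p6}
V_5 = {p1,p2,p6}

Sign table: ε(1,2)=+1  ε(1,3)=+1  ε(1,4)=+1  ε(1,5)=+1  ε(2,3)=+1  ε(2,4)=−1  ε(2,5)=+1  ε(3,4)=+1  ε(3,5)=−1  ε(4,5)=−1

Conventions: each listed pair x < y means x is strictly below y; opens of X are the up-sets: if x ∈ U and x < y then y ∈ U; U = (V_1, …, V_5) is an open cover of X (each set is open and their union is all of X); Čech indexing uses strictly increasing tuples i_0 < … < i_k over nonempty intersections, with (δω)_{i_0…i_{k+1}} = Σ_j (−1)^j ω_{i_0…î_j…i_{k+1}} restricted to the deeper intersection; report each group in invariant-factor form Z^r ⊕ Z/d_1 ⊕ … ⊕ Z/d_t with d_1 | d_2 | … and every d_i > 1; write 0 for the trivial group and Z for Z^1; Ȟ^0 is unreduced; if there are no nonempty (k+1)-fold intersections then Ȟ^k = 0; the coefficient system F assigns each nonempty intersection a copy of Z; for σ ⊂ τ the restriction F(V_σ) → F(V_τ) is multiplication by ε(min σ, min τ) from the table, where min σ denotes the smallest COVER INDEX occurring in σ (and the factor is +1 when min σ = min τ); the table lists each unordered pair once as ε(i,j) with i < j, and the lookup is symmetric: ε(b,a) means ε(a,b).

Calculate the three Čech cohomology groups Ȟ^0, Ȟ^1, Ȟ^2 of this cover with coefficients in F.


intersection data:
  V12={p3} V13={p5} V14={p4} V15={p2} V23={p7} V45={p6}
C dims 5,6; δ0: rk 5, SNF 1^4·2
Ȟ^0 = (5 − 5) − 0 = 0, so Ȟ^0 ≅ 0
Ȟ^1 = (6 − 0) − 5 = 1 plus torsion [2], so Ȟ^1 ≅ Z ⊕ Z/2
Ȟ^2 = (0 − 0) − 0 = 0, so Ȟ^2 ≅ 0

Ȟ^0 ≅ 0,  Ȟ^1 ≅ Z ⊕ Z/2,  Ȟ^2 ≅ 0


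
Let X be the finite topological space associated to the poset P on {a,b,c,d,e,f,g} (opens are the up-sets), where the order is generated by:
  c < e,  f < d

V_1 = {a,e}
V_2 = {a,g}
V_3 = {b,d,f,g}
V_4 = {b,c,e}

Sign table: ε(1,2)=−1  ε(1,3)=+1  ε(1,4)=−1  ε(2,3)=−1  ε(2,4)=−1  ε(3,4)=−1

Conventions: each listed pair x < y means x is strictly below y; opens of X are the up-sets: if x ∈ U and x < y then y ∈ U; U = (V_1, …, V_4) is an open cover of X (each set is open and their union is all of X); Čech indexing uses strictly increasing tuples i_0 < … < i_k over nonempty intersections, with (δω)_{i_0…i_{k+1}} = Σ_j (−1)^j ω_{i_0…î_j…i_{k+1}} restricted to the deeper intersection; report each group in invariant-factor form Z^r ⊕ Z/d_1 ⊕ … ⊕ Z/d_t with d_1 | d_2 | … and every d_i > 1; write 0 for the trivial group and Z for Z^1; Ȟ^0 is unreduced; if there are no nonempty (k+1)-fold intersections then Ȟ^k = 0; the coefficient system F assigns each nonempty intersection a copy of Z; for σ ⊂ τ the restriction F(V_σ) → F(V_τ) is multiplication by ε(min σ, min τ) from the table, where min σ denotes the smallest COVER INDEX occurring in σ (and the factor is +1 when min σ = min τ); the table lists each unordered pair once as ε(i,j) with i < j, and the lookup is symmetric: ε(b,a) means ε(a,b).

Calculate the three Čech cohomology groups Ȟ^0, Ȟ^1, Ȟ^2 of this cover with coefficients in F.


nonempty intersections:
  V12={a} V14={e} V23={g} V34={b}
C dims 4,4; δ0: rk 3, SNF 1^3
Ȟ^0: (4−3)−0=1 ⇒ Z
Ȟ^1: (4−0)−3=1 ⇒ Z
Ȟ^2: (0−0)−0=0 ⇒ 0

Ȟ^0(U;F) ≅ Z; Ȟ^1(U;F) ≅ Z; Ȟ^2(U;F) ≅ 0


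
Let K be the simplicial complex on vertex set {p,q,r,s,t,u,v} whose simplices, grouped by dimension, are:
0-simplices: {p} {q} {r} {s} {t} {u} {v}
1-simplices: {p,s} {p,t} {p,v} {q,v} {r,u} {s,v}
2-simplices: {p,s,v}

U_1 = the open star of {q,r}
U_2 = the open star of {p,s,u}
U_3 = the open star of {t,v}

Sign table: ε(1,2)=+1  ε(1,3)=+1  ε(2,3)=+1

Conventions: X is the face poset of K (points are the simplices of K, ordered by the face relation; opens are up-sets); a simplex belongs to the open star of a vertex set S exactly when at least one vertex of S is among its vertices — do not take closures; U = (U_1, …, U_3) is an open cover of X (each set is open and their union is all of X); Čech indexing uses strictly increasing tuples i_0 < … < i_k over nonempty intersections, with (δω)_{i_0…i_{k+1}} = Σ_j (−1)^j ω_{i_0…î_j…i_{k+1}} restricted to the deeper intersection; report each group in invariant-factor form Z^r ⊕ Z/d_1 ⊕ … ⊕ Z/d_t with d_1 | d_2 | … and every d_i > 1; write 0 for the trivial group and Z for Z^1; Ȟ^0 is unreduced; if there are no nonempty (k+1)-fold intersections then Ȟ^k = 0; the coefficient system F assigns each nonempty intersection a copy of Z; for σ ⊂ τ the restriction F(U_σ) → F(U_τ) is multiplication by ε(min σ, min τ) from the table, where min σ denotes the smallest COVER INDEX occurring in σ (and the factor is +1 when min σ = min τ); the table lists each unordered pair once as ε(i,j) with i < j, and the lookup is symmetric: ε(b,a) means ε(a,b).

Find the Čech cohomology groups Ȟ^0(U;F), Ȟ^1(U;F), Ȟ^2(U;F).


Ȟ^0(U;F) ≅ Z; Ȟ^1(U;F) ≅ Z; Ȟ^2(U;F) ≅ 0

nonempty overlaps:
  U1={{q},{r},{q,v},{r,u}} U2={{p},{s},{u},{p,s},{p,t},{p,v},{r,u},{s,v},{p,s,v}} U3={{t},{v},{p,t},{p,v},{q,v},{s,v},{p,s,v}}
  U12={{r,u}} U13={{q,v}} U23={{p,t},{p,v},{s,v},{p,s,v}}
C dims 3,3; δ0: rk 2, SNF 1^2
degree 0: 3−2−0 = 1 → Ȟ^0 ≅ Z
degree 1: 3−0−2 = 1 → Ȟ^1 ≅ Z
degree 2: 0−0−0 = 0 → Ȟ^2 ≅ 0


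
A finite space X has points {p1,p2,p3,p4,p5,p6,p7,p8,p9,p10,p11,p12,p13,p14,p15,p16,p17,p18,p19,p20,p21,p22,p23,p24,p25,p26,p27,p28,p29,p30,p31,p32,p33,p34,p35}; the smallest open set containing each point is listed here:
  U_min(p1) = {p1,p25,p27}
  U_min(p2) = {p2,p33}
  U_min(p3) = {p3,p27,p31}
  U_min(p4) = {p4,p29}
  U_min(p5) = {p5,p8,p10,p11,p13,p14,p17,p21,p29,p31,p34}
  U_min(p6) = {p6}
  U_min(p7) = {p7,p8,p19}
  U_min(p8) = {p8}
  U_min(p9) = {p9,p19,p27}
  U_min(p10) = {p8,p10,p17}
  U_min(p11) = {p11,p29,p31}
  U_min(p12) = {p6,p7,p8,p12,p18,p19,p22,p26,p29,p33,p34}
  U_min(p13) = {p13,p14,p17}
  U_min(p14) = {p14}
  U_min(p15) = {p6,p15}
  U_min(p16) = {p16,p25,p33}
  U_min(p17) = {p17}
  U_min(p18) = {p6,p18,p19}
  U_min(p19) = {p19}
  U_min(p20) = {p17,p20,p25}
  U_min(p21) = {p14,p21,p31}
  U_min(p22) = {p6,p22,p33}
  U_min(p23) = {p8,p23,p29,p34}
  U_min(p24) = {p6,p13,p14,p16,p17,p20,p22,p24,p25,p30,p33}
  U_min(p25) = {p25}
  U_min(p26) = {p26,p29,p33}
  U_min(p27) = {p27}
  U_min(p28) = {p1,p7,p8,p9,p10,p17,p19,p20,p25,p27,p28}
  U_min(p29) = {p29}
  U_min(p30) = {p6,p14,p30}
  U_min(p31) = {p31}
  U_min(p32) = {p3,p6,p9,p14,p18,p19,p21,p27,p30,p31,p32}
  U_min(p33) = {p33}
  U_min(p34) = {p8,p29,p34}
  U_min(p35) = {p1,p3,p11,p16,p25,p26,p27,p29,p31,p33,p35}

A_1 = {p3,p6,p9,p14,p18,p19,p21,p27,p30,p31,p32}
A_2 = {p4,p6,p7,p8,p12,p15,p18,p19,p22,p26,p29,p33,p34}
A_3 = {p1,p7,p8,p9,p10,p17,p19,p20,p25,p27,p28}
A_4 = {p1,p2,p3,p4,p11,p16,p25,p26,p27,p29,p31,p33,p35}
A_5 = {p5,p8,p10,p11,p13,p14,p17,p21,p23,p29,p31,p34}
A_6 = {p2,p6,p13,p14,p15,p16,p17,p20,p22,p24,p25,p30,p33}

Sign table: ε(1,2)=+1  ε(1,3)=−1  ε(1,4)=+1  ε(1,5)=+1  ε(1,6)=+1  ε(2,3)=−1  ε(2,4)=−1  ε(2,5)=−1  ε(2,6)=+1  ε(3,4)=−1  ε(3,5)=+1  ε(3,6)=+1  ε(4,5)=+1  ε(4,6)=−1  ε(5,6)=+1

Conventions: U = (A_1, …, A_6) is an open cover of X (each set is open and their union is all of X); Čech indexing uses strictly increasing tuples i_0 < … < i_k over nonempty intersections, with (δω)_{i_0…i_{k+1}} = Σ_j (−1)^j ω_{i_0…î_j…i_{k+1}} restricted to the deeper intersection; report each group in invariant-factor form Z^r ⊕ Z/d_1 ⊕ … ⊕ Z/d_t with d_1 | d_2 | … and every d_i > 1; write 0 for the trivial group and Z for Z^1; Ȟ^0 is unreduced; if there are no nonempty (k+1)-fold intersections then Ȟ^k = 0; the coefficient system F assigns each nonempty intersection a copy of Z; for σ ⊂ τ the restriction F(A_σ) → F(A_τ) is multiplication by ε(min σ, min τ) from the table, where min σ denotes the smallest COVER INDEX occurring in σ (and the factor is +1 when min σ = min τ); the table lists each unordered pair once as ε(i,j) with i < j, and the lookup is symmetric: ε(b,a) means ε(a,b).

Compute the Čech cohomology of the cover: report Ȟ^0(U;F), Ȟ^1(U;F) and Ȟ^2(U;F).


Ȟ^0 ≅ 0,  Ȟ^1 ≅ Z/2,  Ȟ^2 ≅ Z

nerve of the cover:
  A12={p6,p18,p19} A13={p9,p19,p27} A14={p3,p27,p31} A15={p14,p21,p31} A16={p6,p14,p30} A23={p7,p8,p19} A24={p4,p26,p29,p33} A25={p8,p29,p34} A26={p6,p15,p22,p33} A34={p1,p25,p27} A35={p8,p10,p17} A36={p17,p20,p25} A45={p11,p29,p31} A46={p2,p16,p25,p33} A56={p13,p14,p17}
  A123={p19} A126={p6} A134={p27} A145={p31} A156={p14} A235={p8} A245={p29} A246={p33} A346={p25} A356={p17}
C dims 6,15,10; δ0: rk 6, SNF 1^5·2; δ1: rk 9, SNF 1^9
Ȟ^0 = (6 − 6) − 0 = 0, so Ȟ^0 ≅ 0
Ȟ^1 = (15 − 9) − 6 = 0 plus torsion [2], so Ȟ^1 ≅ Z/2
Ȟ^2 = (10 − 0) − 9 = 1, so Ȟ^2 ≅ Z


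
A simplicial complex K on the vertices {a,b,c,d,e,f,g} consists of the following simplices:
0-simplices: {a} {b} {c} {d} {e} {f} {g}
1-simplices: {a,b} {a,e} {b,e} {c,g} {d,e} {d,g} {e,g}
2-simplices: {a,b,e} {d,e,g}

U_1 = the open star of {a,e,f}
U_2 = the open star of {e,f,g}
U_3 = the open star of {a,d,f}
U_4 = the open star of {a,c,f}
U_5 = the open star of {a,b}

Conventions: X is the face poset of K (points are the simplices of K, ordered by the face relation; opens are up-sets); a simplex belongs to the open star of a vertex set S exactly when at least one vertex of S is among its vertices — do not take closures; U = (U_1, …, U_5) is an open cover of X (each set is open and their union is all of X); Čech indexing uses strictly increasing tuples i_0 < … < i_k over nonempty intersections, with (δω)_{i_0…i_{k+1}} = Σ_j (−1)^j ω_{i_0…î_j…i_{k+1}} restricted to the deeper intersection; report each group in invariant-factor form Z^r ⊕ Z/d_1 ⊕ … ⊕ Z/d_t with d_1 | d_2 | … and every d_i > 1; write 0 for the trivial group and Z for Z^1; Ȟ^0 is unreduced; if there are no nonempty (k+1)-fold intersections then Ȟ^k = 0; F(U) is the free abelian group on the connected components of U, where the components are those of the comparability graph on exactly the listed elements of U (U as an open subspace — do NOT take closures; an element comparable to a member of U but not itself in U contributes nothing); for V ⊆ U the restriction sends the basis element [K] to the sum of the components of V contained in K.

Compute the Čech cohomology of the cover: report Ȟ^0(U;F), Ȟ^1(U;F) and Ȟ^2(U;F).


Ȟ^0 = Z^2,  Ȟ^1 = 0,  Ȟ^2 = 0

nerve simplices:
  U1={{a},{e},{f},{a,b},{a,e},{b,e},{d,e},{e,g},{a,b,e},{d,e,g}} U2={{e},{f},{g},{a,e},{b,e},{c,g},{d,e},{d,g},{e,g},{a,b,e},{d,e,g}} U3={{a},{d},{f},{a,b},{a,e},{d,e},{d,g},{a,b,e},{d,e,g}} U4={{a},{c},{f},{a,b},{a,e},{c,g},{a,b,e}} U5={{a},{b},{a,b},{a,e},{b,e},{a,b,e}}
  U12={{e},{f},{a,e},{b,e},{d,e},{e,g},{a,b,e},{d,e,g}} U13={{a},{f},{a,b},{a,e},{d,e},{a,b,e},{d,e,g}} U14={{a},{f},{a,b},{a,e},{a,b,e}} U15={{a},{a,b},{a,e},{b,e},{a,b,e}} U23={{f},{a,e},{d,e},{d,g},{a,b,e},{d,e,g}} U24={{f},{a,e},{c,g},{a,b,e}} U25={{a,e},{b,e},{a,b,e}} U34={{a},{f},{a,b},{a,e},{a,b,e}} U35={{a},{a,b},{a,e},{a,b,e}} U45={{a},{a,b},{a,e},{a,b,e}}
  U123={{f},{a,e},{d,e},{a,b,e},{d,e,g}} U124={{f},{a,e},{a,b,e}} U125={{a,e},{b,e},{a,b,e}} U134={{a},{f},{a,b},{a,e},{a,b,e}} U135={{a},{a,b},{a,e},{a,b,e}} U145={{a},{a,b},{a,e},{a,b,e}} U234={{f},{a,e},{a,b,e}} U235={{a,e},{a,b,e}} U245={{a,e},{a,b,e}} U345={{a},{a,b},{a,e},{a,b,e}}
  U1234={{f},{a,e},{a,b,e}} U1235={{a,e},{a,b,e}} U1245={{a,e},{a,b,e}} U1345={{a},{a,b},{a,e},{a,b,e}} U2345={{a,e},{a,b,e}}
  U12345={{a,e},{a,b,e}}
components per intersection:
  U1: {{a},{e},{a,b},{a,e},{b,e},{d,e},{e,g},{a,b,e},{d,e,g}} {{f}}
  U2: {{e},{g},{a,e},{b,e},{c,g},{d,e},{d,g},{e,g},{a,b,e},{d,e,g}} {{f}}
  U3: {{a},{a,b},{a,e},{a,b,e}} {{d},{d,e},{d,g},{d,e,g}} {{f}}
  U4: {{a},{a,b},{a,e},{a,b,e}} {{c},{c,g}} {{f}}
  U5: {{a},{b},{a,b},{a,e},{b,e},{a,b,e}}
  U12: {{e},{a,e},{b,e},{d,e},{e,g},{a,b,e},{d,e,g}} {{f}}
  U13: {{a},{a,b},{a,e},{a,b,e}} {{f}} {{d,e},{d,e,g}}
  U14: {{a},{a,b},{a,e},{a,b,e}} {{f}}
  U15: {{a},{a,b},{a,e},{b,e},{a,b,e}}
  U23: {{f}} {{a,e},{a,b,e}} {{d,e},{d,g},{d,e,g}}
  U24: {{f}} {{a,e},{a,b,e}} {{c,g}}
  U25: {{a,e},{b,e},{a,b,e}}
  U34: {{a},{a,b},{a,e},{a,b,e}} {{f}}
  U35: {{a},{a,b},{a,e},{a,b,e}}
  U45: {{a},{a,b},{a,e},{a,b,e}}
  U123: {{f}} {{a,e},{a,b,e}} {{d,e},{d,e,g}}
  U124: {{f}} {{a,e},{a,b,e}}
  U125: {{a,e},{b,e},{a,b,e}}
  U134: {{a},{a,b},{a,e},{a,b,e}} {{f}}
  U135: {{a},{a,b},{a,e},{a,b,e}}
  U145: {{a},{a,b},{a,e},{a,b,e}}
  U234: {{f}} {{a,e},{a,b,e}}
  U235: {{a,e},{a,b,e}}
  U245: {{a,e},{a,b,e}}
  U345: {{a},{a,b},{a,e},{a,b,e}}
  U1234: {{f}} {{a,e},{a,b,e}}
  U1235: {{a,e},{a,b,e}}
  U1245: {{a,e},{a,b,e}}
  U1345: {{a},{a,b},{a,e},{a,b,e}}
  U2345: {{a,e},{a,b,e}}
  U12345: {{a,e},{a,b,e}}
C dims 11,19,15,6; δ0: rk 9, SNF 1^9; δ1: rk 10, SNF 1^10; δ2: rk 5, SNF 1^5
degree 0: 11−9−0 = 2 → Ȟ^0 ≅ Z^2
degree 1: 19−10−9 = 0 → Ȟ^1 ≅ 0
degree 2: 15−5−10 = 0 → Ȟ^2 ≅ 0


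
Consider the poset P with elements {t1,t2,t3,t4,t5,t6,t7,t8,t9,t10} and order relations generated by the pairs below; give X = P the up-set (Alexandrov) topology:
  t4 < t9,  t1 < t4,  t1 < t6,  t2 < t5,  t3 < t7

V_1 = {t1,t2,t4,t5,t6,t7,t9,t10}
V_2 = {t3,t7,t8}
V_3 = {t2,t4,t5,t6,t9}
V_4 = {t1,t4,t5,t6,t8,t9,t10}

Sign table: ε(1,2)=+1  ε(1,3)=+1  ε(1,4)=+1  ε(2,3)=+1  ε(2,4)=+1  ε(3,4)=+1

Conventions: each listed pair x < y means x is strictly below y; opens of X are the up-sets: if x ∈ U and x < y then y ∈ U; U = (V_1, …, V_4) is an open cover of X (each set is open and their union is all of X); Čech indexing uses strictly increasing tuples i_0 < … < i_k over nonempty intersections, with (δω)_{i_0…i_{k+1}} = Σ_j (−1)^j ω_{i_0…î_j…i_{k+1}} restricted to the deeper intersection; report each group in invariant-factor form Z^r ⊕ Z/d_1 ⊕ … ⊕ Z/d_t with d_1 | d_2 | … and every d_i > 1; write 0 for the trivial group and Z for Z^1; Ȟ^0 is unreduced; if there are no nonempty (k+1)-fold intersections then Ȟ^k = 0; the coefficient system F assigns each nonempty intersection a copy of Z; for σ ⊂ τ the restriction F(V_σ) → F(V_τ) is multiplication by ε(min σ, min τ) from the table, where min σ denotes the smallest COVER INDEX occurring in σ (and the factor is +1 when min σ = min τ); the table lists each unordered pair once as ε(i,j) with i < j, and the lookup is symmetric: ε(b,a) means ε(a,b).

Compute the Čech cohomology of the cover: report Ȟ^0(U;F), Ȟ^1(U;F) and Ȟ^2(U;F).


nonempty intersections:
  V12={t7} V13={t2,t4,t5,t6,t9} V14={t1,t4,t5,t6,t9,t10} V24={t8} V34={t4,t5,t6,t9}
  V134={t4,t5,t6,t9}
C dims 4,5,1; δ0: rk 3, SNF 1^3; δ1: rk 1, SNF 1^1
Ȟ^0: (4−3)−0=1 ⇒ Z
Ȟ^1: (5−1)−3=1 ⇒ Z
Ȟ^2: (1−0)−1=0 ⇒ 0

Ȟ^0(U;F) ≅ Z, Ȟ^1(U;F) ≅ Z, Ȟ^2(U;F) ≅ 0


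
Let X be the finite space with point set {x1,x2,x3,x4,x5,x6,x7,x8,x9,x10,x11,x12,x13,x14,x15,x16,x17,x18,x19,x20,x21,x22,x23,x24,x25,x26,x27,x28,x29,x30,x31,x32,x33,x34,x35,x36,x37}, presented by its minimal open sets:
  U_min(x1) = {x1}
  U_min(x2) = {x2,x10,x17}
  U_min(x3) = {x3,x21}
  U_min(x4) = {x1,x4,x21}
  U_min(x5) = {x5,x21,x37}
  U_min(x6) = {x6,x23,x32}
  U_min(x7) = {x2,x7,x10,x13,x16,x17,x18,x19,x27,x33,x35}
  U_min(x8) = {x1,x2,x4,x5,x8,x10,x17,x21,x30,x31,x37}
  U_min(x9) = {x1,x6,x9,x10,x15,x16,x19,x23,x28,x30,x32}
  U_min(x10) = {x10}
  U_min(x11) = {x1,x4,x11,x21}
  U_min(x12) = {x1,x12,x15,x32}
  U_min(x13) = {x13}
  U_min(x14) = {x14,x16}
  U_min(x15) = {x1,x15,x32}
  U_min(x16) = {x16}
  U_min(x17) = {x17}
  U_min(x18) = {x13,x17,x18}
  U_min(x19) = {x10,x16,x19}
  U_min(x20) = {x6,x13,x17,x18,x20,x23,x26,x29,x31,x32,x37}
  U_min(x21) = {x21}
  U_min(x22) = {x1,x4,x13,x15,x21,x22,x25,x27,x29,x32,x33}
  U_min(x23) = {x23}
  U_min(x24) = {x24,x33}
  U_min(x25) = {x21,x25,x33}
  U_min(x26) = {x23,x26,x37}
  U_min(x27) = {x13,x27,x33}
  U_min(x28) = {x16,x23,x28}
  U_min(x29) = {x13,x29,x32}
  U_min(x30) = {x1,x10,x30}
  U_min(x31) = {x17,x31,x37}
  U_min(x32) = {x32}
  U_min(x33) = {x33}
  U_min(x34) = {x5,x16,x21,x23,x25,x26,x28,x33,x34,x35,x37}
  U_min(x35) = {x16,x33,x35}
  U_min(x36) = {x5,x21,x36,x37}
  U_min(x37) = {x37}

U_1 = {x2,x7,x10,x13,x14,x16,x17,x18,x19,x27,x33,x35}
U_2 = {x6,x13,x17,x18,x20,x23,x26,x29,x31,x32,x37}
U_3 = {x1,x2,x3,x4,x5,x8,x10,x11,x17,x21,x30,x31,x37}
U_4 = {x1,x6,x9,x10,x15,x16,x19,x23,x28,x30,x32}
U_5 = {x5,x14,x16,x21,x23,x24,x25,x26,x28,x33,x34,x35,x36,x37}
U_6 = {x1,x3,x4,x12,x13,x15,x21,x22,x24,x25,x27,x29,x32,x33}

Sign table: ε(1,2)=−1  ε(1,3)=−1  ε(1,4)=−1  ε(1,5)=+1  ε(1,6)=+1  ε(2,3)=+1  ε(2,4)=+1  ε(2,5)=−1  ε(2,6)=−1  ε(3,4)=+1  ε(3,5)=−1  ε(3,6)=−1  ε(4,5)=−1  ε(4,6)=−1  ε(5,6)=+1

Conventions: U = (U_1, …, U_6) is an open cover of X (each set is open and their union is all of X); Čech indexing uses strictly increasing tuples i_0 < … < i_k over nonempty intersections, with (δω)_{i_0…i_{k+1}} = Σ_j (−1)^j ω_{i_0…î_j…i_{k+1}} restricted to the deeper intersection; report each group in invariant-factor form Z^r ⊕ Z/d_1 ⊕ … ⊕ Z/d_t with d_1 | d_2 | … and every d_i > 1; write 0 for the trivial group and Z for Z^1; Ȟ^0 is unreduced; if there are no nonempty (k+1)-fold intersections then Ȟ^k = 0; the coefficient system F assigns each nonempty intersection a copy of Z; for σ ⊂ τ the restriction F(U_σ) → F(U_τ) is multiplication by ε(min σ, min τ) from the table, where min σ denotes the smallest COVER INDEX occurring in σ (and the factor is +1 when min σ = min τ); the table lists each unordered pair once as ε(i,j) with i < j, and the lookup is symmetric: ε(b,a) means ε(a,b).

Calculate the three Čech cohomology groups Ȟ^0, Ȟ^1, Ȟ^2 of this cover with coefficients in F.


cover nerve:
  U12={x13,x17,x18} U13={x2,x10,x17} U14={x10,x16,x19} U15={x14,x16,x33,x35} U16={x13,x27,x33} U23={x17,x31,x37} U24={x6,x23,x32} U25={x23,x26,x37} U26={x13,x29,x32} U34={x1,x10,x30} U35={x5,x21,x37} U36={x1,x3,x4,x21} U45={x16,x23,x28} U46={x1,x15,x32} U56={x21,x24,x25,x33}
  U123={x17} U126={x13} U134={x10} U145={x16} U156={x33} U235={x37} U245={x23} U246={x32} U346={x1} U356={x21}
C dims 6,15,10; δ0: rk 5, SNF 1^5; δ1: rk 10, SNF 1^9·2
Ȟ^0: (6−5)−0=1 ⇒ Z
Ȟ^1: (15−10)−5=0 ⇒ 0
Ȟ^2: (10−0)−10=0 plus torsion [2] ⇒ Z/2

Ȟ^0 ≅ Z, Ȟ^1 ≅ 0, Ȟ^2 ≅ Z/2


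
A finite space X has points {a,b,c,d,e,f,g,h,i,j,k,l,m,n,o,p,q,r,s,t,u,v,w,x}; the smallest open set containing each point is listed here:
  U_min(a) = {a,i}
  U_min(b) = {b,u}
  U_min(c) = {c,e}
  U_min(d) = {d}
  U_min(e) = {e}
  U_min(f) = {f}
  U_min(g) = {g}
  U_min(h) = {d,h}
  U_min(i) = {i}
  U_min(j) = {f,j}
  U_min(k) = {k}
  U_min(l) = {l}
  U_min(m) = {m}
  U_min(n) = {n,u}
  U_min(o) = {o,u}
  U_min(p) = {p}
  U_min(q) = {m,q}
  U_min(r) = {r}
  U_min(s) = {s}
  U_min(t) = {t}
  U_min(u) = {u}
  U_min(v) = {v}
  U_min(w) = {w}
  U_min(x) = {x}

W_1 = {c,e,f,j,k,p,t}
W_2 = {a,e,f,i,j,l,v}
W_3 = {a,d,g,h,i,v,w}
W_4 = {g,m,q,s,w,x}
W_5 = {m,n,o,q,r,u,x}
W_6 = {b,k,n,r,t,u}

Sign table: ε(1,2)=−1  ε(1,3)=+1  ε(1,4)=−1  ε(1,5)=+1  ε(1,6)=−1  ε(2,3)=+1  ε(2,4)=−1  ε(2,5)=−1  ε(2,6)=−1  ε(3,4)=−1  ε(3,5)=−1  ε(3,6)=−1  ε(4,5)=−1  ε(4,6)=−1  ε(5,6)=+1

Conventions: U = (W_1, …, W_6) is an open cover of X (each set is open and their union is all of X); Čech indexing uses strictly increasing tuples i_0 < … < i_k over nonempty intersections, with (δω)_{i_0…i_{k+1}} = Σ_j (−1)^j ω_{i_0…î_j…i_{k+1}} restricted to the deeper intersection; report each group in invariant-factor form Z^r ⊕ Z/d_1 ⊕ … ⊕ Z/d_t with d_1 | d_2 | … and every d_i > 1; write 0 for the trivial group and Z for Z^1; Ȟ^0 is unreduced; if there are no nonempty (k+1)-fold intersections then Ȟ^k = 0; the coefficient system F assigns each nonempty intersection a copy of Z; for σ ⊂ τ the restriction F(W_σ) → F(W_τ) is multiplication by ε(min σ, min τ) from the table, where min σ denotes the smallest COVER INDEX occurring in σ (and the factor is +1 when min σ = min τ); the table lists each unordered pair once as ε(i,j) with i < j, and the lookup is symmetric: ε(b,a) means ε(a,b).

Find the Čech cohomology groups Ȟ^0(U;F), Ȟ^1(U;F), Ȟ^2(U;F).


Ȟ^0 = Z; Ȟ^1 = Z; Ȟ^2 = 0

nerve of the cover:
  W12={e,f,j} W16={k,t} W23={a,i,v} W34={g,w} W45={m,q,x} W56={n,r,u}
C dims 6,6; δ0: rk 5, SNF 1^5
Ȟ^0 = (6 − 5) − 0 = 1, so Ȟ^0 ≅ Z
Ȟ^1 = (6 − 0) − 5 = 1, so Ȟ^1 ≅ Z
Ȟ^2 = (0 − 0) − 0 = 0, so Ȟ^2 ≅ 0


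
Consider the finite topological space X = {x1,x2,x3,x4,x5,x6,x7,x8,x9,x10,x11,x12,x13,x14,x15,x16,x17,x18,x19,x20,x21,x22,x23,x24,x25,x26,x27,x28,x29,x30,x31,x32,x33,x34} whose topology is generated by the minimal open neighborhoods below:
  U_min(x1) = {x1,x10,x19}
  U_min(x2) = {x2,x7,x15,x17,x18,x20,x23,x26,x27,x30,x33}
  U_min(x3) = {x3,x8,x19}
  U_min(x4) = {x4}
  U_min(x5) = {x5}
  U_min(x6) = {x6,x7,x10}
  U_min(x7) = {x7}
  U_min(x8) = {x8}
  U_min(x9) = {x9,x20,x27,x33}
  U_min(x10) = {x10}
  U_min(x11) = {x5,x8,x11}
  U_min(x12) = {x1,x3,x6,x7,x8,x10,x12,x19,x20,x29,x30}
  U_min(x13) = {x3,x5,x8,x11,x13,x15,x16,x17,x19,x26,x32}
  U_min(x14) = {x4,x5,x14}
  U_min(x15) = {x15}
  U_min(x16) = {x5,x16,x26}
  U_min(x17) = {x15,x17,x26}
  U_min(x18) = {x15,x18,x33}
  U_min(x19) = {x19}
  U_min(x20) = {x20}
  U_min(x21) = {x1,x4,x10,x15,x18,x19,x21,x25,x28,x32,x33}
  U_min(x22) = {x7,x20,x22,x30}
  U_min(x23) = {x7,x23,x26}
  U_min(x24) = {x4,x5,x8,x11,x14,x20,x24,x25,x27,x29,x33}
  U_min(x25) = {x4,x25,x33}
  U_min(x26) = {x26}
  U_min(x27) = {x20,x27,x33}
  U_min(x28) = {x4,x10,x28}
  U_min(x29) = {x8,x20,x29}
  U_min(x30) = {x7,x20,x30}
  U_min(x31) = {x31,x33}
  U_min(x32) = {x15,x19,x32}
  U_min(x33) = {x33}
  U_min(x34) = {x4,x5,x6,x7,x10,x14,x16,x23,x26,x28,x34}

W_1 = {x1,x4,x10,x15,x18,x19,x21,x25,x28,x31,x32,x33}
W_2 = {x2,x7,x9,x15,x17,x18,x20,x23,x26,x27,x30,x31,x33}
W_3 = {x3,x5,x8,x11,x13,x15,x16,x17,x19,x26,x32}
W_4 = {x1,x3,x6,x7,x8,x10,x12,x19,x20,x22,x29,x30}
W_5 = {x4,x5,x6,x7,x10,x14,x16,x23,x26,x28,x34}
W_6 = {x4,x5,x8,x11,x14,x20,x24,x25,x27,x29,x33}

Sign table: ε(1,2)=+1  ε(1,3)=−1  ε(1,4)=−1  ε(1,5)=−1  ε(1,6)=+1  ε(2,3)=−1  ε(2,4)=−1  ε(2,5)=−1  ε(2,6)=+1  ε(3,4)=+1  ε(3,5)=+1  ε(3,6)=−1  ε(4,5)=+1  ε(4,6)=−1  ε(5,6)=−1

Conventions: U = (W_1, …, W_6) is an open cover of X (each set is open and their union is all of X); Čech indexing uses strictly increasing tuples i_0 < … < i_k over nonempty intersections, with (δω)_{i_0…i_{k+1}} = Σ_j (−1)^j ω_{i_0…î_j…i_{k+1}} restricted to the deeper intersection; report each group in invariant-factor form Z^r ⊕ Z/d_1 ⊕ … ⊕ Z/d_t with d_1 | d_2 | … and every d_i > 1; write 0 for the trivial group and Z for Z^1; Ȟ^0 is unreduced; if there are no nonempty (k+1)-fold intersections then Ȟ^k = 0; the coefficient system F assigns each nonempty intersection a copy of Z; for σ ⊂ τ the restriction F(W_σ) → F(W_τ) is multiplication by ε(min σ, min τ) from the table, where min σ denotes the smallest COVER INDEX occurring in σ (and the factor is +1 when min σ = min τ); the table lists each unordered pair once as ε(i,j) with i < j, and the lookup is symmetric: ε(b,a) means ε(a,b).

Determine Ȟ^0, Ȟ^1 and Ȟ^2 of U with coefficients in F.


Ȟ^0 = Z,  Ȟ^1 = 0,  Ȟ^2 = Z/2

cover nerve:
  W12={x15,x18,x31,x33} W13={x15,x19,x32} W14={x1,x10,x19} W15={x4,x10,x28} W16={x4,x25,x33} W23={x15,x17,x26} W24={x7,x20,x30} W25={x7,x23,x26} W26={x20,x27,x33} W34={x3,x8,x19} W35={x5,x16,x26} W36={x5,x8,x11} W45={x6,x7,x10} W46={x8,x20,x29} W56={x4,x5,x14}
  W123={x15} W126={x33} W134={x19} W145={x10} W156={x4} W235={x26} W245={x7} W246={x20} W346={x8} W356={x5}
C dims 6,15,10; δ0: rk 5, SNF 1^5; δ1: rk 10, SNF 1^9·2
Ȟ^0: (6−5)−0=1 ⇒ Z
Ȟ^1: (15−10)−5=0 ⇒ 0
Ȟ^2: (10−0)−10=0 plus torsion [2] ⇒ Z/2
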